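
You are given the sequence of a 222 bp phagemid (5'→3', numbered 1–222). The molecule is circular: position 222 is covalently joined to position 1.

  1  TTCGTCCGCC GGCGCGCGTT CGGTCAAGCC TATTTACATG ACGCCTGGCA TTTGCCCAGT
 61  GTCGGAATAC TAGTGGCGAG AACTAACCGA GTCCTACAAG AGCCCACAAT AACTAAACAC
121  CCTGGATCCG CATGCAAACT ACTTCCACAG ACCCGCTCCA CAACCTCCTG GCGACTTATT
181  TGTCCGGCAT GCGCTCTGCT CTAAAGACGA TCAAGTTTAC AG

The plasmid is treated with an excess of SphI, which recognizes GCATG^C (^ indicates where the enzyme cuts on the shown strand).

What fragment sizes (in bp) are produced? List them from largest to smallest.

165, 57 bp

SphI sites (GCATGC) start at positions 130, 187.
SphI cuts after base 5 of each site (before the last base), so after positions 134, 191.
Circular molecule, 2 cuts → 2 fragments:
  135–191 → 57 bp
  192–222 then 1–134 → 31 + 134 = 165 bp
Sorted largest to smallest: 165, 57 bp.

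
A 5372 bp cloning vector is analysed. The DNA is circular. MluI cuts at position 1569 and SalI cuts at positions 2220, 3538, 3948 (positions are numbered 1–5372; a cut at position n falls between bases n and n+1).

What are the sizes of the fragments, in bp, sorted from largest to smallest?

2993, 1318, 651, 410 bp

Combined cut positions (sorted): 1569, 2220, 3538, 3948.
Circular molecule, 4 cuts → 4 fragments:
  2220 − 1569 = 651 bp
  3538 − 2220 = 1318 bp
  3948 − 3538 = 410 bp
  wrap: 5372 − 3948 + 1569 = 2993 bp
Sorted largest to smallest: 2993, 1318, 651, 410 bp.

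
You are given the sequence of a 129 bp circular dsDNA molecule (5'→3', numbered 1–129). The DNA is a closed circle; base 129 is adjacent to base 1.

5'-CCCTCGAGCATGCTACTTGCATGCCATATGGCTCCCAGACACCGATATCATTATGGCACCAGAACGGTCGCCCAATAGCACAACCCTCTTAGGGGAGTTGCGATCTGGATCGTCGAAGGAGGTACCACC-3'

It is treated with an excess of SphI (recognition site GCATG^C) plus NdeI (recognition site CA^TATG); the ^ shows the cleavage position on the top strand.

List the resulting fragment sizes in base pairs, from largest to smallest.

SphI sites (GCATGC) start at positions 8, 19.
SphI cuts after base 5 of each site (before the last base), so after positions 12, 23.
The NdeI site (CATATG) starts at position 25.
NdeI cuts after base 2 of each site, so after position 26.
Combined cut positions: 12, 23, 26.
Circular molecule, 3 cuts → 3 fragments:
  13–23 → 11 bp
  24–26 → 3 bp
  27–129 then 1–12 → 103 + 12 = 115 bp
Sorted largest to smallest: 115, 11, 3 bp.

115, 11, 3 bp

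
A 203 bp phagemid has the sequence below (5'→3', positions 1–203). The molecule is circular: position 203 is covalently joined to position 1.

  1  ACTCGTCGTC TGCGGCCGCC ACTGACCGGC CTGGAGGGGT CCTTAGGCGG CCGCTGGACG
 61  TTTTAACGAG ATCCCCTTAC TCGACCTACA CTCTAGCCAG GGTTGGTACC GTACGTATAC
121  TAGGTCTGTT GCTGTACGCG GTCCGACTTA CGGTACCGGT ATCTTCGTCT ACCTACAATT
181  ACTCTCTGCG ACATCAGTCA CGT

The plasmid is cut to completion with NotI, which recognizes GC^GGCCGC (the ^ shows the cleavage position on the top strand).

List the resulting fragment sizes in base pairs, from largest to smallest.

168, 35 bp

NotI sites (GCGGCCGC) start at positions 12, 47.
NotI cuts after base 2 of each site, so after positions 13, 48.
Circular molecule, 2 cuts → 2 fragments:
  14–48 → 35 bp
  49–203 then 1–13 → 155 + 13 = 168 bp
Sorted largest to smallest: 168, 35 bp.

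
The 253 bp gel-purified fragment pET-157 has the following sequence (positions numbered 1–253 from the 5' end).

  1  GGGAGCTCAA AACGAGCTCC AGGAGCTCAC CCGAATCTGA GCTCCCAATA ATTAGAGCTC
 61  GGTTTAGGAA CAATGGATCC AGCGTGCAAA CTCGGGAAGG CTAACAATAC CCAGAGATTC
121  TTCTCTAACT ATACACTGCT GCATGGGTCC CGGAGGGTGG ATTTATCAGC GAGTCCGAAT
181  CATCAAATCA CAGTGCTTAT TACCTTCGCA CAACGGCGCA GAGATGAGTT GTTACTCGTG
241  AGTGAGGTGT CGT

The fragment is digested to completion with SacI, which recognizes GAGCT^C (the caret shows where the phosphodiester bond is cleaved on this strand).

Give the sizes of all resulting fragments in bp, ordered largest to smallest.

194, 16, 16, 11, 9, 7 bp

SacI sites (GAGCTC) start at positions 3, 14, 23, 39, 55.
SacI cuts after base 5 of each site (before the last base), so after positions 7, 18, 27, 43, 59.
Linear molecule, 5 cuts → 6 fragments:
  1–7 → 7 bp
  8–18 → 11 bp
  19–27 → 9 bp
  28–43 → 16 bp
  44–59 → 16 bp
  60–253 → 194 bp
Sorted largest to smallest: 194, 16, 16, 11, 9, 7 bp.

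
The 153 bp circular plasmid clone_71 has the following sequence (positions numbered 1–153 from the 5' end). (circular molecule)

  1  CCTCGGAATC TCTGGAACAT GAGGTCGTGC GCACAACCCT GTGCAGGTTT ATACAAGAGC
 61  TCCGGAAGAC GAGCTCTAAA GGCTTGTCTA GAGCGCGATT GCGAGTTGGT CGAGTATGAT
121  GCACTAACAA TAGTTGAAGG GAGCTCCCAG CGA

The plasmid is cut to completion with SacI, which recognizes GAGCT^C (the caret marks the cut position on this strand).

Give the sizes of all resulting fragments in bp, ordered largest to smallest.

SacI sites (GAGCTC) start at positions 57, 71, 141.
SacI cuts after base 5 of each site (before the last base), so after positions 61, 75, 145.
Circular molecule, 3 cuts → 3 fragments:
  62–75 → 14 bp
  76–145 → 70 bp
  146–153 then 1–61 → 8 + 61 = 69 bp
Sorted largest to smallest: 70, 69, 14 bp.

70, 69, 14 bp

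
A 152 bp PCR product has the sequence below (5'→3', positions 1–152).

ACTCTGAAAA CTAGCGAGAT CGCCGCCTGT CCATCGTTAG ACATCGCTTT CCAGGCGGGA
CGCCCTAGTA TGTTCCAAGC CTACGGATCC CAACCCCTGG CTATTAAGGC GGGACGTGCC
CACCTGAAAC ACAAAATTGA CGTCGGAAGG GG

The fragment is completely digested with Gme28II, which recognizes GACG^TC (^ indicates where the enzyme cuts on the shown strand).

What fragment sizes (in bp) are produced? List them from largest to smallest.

142, 10 bp

The Gme28II site (GACGTC) starts at position 139.
Gme28II cuts after base 4 of each site, so after position 142.
Linear molecule, 1 cut → 2 fragments:
  1–142 → 142 bp
  143–152 → 10 bp
Sorted largest to smallest: 142, 10 bp.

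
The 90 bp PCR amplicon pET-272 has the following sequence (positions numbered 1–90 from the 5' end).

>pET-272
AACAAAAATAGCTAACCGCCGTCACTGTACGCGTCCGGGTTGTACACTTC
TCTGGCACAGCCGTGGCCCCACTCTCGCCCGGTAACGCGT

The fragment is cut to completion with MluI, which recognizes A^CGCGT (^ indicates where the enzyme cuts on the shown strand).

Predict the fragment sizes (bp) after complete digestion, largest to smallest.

56, 29, 5 bp

MluI sites (ACGCGT) start at positions 29, 85.
MluI cuts after the first base of each site, so after positions 29, 85.
Linear molecule, 2 cuts → 3 fragments:
  1–29 → 29 bp
  30–85 → 56 bp
  86–90 → 5 bp
Sorted largest to smallest: 56, 29, 5 bp.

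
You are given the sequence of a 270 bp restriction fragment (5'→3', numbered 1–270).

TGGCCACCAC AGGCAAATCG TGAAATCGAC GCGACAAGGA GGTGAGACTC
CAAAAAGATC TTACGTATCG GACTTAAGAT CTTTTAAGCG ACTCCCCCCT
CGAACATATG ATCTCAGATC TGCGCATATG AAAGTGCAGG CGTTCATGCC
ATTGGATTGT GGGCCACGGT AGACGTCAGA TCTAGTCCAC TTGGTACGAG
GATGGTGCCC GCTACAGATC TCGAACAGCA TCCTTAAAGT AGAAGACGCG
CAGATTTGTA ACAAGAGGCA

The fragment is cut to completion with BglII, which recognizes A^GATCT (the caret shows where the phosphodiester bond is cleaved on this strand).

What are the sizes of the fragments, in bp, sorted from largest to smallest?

62, 56, 54, 39, 38, 21 bp

BglII sites (AGATCT) start at positions 56, 77, 116, 178, 216.
BglII cuts after the first base of each site, so after positions 56, 77, 116, 178, 216.
Linear molecule, 5 cuts → 6 fragments:
  1–56 → 56 bp
  57–77 → 21 bp
  78–116 → 39 bp
  117–178 → 62 bp
  179–216 → 38 bp
  217–270 → 54 bp
Sorted largest to smallest: 62, 56, 54, 39, 38, 21 bp.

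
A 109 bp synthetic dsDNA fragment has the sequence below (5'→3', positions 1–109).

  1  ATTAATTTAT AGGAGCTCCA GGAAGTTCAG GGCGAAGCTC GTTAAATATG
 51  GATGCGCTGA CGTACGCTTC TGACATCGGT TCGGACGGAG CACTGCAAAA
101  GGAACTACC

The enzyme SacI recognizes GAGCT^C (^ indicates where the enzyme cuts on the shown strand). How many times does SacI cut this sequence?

1

GAGCTC occurs starting at position 13.
SacI cuts at 1 site.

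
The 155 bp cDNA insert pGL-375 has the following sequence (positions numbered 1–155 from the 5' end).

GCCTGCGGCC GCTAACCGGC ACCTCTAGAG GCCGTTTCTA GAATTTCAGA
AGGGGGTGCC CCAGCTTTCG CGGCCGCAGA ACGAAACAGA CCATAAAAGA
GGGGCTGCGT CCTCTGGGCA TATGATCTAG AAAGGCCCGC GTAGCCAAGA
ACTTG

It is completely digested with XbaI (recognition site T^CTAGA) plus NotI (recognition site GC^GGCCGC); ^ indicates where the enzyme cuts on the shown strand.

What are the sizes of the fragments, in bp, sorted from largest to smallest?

55, 34, 29, 18, 13, 6 bp

XbaI sites (TCTAGA) start at positions 24, 37, 126.
XbaI cuts after the first base of each site, so after positions 24, 37, 126.
NotI sites (GCGGCCGC) start at positions 5, 70.
NotI cuts after base 2 of each site, so after positions 6, 71.
Combined cut positions: 6, 24, 37, 71, 126.
Linear molecule, 5 cuts → 6 fragments:
  1–6 → 6 bp
  7–24 → 18 bp
  25–37 → 13 bp
  38–71 → 34 bp
  72–126 → 55 bp
  127–155 → 29 bp
Sorted largest to smallest: 55, 34, 29, 18, 13, 6 bp.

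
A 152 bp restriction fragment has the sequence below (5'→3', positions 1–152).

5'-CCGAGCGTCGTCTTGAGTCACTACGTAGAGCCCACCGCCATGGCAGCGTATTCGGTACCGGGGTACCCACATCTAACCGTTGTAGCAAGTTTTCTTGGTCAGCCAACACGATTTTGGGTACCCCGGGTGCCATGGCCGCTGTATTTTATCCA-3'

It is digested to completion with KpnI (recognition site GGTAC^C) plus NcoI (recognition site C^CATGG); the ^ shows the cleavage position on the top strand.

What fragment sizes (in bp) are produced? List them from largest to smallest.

KpnI sites (GGTACC) start at positions 54, 62, 117.
KpnI cuts after base 5 of each site (before the last base), so after positions 58, 66, 121.
NcoI sites (CCATGG) start at positions 38, 130.
NcoI cuts after the first base of each site, so after positions 38, 130.
Combined cut positions: 38, 58, 66, 121, 130.
Linear molecule, 5 cuts → 6 fragments:
  1–38 → 38 bp
  39–58 → 20 bp
  59–66 → 8 bp
  67–121 → 55 bp
  122–130 → 9 bp
  131–152 → 22 bp
Sorted largest to smallest: 55, 38, 22, 20, 9, 8 bp.

55, 38, 22, 20, 9, 8 bp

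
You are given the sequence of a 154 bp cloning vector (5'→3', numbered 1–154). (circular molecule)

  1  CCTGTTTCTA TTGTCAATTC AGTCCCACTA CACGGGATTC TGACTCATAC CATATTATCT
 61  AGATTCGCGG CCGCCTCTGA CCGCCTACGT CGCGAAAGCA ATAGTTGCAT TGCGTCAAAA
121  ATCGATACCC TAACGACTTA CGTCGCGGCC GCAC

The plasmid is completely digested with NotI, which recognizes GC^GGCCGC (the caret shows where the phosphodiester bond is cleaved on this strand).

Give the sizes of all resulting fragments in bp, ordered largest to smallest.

78, 76 bp

NotI sites (GCGGCCGC) start at positions 67, 145.
NotI cuts after base 2 of each site, so after positions 68, 146.
Circular molecule, 2 cuts → 2 fragments:
  69–146 → 78 bp
  147–154 then 1–68 → 8 + 68 = 76 bp
Sorted largest to smallest: 78, 76 bp.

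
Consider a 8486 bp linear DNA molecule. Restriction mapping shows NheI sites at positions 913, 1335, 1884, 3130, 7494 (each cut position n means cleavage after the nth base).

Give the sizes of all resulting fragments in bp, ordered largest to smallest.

Linear molecule, 5 cuts → 6 fragments:
  913 − 0 = 913 bp
  1335 − 913 = 422 bp
  1884 − 1335 = 549 bp
  3130 − 1884 = 1246 bp
  7494 − 3130 = 4364 bp
  8486 − 7494 = 992 bp
Sorted largest to smallest: 4364, 1246, 992, 913, 549, 422 bp.

4364, 1246, 992, 913, 549, 422 bp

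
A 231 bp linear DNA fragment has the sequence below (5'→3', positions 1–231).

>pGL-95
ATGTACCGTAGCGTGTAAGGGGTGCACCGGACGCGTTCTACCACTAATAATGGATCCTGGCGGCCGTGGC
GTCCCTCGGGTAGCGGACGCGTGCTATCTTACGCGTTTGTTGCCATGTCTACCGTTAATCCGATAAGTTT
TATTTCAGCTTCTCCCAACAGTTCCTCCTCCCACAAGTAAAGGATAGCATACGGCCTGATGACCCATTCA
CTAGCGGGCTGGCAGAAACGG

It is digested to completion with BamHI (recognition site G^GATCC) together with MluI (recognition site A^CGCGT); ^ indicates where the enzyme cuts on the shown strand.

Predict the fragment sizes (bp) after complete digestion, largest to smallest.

130, 35, 31, 21, 14 bp

The BamHI site (GGATCC) starts at position 52.
BamHI cuts after the first base of each site, so after position 52.
MluI sites (ACGCGT) start at positions 31, 87, 101.
MluI cuts after the first base of each site, so after positions 31, 87, 101.
Combined cut positions: 31, 52, 87, 101.
Linear molecule, 4 cuts → 5 fragments:
  1–31 → 31 bp
  32–52 → 21 bp
  53–87 → 35 bp
  88–101 → 14 bp
  102–231 → 130 bp
Sorted largest to smallest: 130, 35, 31, 21, 14 bp.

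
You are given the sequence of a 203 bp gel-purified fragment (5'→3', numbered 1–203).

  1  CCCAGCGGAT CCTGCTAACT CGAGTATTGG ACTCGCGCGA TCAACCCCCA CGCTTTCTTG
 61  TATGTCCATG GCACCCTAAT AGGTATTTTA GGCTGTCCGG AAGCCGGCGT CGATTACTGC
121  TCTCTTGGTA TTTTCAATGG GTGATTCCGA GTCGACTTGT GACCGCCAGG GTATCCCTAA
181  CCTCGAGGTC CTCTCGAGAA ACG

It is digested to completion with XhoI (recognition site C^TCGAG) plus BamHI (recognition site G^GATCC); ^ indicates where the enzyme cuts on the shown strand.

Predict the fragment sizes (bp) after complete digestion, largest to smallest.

163, 12, 11, 10, 7 bp

XhoI sites (CTCGAG) start at positions 19, 182, 193.
XhoI cuts after the first base of each site, so after positions 19, 182, 193.
The BamHI site (GGATCC) starts at position 7.
BamHI cuts after the first base of each site, so after position 7.
Combined cut positions: 7, 19, 182, 193.
Linear molecule, 4 cuts → 5 fragments:
  1–7 → 7 bp
  8–19 → 12 bp
  20–182 → 163 bp
  183–193 → 11 bp
  194–203 → 10 bp
Sorted largest to smallest: 163, 12, 11, 10, 7 bp.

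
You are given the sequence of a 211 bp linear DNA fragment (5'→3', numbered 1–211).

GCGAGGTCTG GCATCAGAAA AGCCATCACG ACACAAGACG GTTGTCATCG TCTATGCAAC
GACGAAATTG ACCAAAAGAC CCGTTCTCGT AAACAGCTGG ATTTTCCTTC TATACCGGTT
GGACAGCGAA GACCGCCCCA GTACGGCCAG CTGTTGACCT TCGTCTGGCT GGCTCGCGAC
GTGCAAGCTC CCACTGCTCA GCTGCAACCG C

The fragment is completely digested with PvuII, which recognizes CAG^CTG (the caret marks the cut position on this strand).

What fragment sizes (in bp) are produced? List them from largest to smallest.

PvuII sites (CAGCTG) start at positions 94, 148, 199.
PvuII cuts after base 3 of each site, so after positions 96, 150, 201.
Linear molecule, 3 cuts → 4 fragments:
  1–96 → 96 bp
  97–150 → 54 bp
  151–201 → 51 bp
  202–211 → 10 bp
Sorted largest to smallest: 96, 54, 51, 10 bp.

96, 54, 51, 10 bp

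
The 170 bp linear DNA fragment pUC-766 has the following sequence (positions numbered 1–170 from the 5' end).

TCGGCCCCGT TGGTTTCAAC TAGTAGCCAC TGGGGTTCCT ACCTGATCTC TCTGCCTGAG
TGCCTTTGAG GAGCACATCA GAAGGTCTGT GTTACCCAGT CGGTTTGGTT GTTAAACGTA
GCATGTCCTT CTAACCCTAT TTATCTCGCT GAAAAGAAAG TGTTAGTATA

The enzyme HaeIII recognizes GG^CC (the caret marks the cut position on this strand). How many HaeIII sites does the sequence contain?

1

GGCC occurs starting at position 3.
HaeIII cuts at 1 site.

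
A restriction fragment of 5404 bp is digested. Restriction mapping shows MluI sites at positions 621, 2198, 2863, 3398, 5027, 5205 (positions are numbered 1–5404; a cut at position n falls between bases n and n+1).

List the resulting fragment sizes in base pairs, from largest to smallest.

1629, 1577, 665, 621, 535, 199, 178 bp

Linear molecule, 6 cuts → 7 fragments:
  621 − 0 = 621 bp
  2198 − 621 = 1577 bp
  2863 − 2198 = 665 bp
  3398 − 2863 = 535 bp
  5027 − 3398 = 1629 bp
  5205 − 5027 = 178 bp
  5404 − 5205 = 199 bp
Sorted largest to smallest: 1629, 1577, 665, 621, 535, 199, 178 bp.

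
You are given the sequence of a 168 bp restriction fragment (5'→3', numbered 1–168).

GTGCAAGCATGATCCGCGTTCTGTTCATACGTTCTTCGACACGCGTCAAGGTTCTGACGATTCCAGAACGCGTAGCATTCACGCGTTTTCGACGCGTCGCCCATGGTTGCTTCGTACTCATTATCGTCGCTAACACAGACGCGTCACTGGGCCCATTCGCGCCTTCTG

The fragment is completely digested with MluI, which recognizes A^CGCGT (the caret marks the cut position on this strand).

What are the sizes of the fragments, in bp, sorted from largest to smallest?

47, 41, 29, 27, 13, 11 bp

MluI sites (ACGCGT) start at positions 41, 68, 81, 92, 139.
MluI cuts after the first base of each site, so after positions 41, 68, 81, 92, 139.
Linear molecule, 5 cuts → 6 fragments:
  1–41 → 41 bp
  42–68 → 27 bp
  69–81 → 13 bp
  82–92 → 11 bp
  93–139 → 47 bp
  140–168 → 29 bp
Sorted largest to smallest: 47, 41, 29, 27, 13, 11 bp.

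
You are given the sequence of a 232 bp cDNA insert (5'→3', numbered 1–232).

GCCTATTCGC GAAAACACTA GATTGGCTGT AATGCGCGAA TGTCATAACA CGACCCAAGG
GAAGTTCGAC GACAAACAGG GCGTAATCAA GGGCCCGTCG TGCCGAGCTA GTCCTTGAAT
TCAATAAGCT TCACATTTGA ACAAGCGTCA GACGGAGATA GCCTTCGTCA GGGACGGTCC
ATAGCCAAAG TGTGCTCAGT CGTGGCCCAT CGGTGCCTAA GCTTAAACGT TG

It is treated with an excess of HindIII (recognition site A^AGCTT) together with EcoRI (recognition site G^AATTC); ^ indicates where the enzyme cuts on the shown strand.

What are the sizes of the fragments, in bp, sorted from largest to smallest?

HindIII sites (AAGCTT) start at positions 126, 219.
HindIII cuts after the first base of each site, so after positions 126, 219.
The EcoRI site (GAATTC) starts at position 117.
EcoRI cuts after the first base of each site, so after position 117.
Combined cut positions: 117, 126, 219.
Linear molecule, 3 cuts → 4 fragments:
  1–117 → 117 bp
  118–126 → 9 bp
  127–219 → 93 bp
  220–232 → 13 bp
Sorted largest to smallest: 117, 93, 13, 9 bp.

117, 93, 13, 9 bp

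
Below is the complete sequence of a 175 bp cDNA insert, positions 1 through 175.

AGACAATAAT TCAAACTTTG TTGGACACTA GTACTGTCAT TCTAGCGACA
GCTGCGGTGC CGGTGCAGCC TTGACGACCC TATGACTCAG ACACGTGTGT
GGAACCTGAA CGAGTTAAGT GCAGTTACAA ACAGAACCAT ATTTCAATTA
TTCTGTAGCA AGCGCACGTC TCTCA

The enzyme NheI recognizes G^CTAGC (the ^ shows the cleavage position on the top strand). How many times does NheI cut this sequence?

No occurrence of GCTAGC is present in the sequence.
NheI does not cut: 0 sites.

0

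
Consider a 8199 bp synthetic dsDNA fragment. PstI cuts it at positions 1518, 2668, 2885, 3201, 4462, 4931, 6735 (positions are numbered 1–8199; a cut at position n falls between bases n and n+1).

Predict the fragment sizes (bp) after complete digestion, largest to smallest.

Linear molecule, 7 cuts → 8 fragments:
  1518 − 0 = 1518 bp
  2668 − 1518 = 1150 bp
  2885 − 2668 = 217 bp
  3201 − 2885 = 316 bp
  4462 − 3201 = 1261 bp
  4931 − 4462 = 469 bp
  6735 − 4931 = 1804 bp
  8199 − 6735 = 1464 bp
Sorted largest to smallest: 1804, 1518, 1464, 1261, 1150, 469, 316, 217 bp.

1804, 1518, 1464, 1261, 1150, 469, 316, 217 bp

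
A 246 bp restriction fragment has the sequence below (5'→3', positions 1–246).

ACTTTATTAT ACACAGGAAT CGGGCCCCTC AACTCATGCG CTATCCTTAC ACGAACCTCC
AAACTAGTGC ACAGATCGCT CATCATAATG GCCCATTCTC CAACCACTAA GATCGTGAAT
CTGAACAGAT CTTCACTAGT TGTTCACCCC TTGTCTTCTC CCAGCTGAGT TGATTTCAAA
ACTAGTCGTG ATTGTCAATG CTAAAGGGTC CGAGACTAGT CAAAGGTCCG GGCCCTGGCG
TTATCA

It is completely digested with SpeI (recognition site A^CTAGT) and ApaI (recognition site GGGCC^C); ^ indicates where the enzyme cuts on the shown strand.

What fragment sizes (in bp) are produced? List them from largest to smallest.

SpeI sites (ACTAGT) start at positions 63, 135, 181, 215.
SpeI cuts after the first base of each site, so after positions 63, 135, 181, 215.
ApaI sites (GGGCCC) start at positions 22, 230.
ApaI cuts after base 5 of each site (before the last base), so after positions 26, 234.
Combined cut positions: 26, 63, 135, 181, 215, 234.
Linear molecule, 6 cuts → 7 fragments:
  1–26 → 26 bp
  27–63 → 37 bp
  64–135 → 72 bp
  136–181 → 46 bp
  182–215 → 34 bp
  216–234 → 19 bp
  235–246 → 12 bp
Sorted largest to smallest: 72, 46, 37, 34, 26, 19, 12 bp.

72, 46, 37, 34, 26, 19, 12 bp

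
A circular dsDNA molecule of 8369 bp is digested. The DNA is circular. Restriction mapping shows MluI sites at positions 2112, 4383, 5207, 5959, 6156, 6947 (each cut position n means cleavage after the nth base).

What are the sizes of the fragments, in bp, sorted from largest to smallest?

Circular molecule, 6 cuts → 6 fragments:
  4383 − 2112 = 2271 bp
  5207 − 4383 = 824 bp
  5959 − 5207 = 752 bp
  6156 − 5959 = 197 bp
  6947 − 6156 = 791 bp
  wrap: 8369 − 6947 + 2112 = 3534 bp
Sorted largest to smallest: 3534, 2271, 824, 791, 752, 197 bp.

3534, 2271, 824, 791, 752, 197 bp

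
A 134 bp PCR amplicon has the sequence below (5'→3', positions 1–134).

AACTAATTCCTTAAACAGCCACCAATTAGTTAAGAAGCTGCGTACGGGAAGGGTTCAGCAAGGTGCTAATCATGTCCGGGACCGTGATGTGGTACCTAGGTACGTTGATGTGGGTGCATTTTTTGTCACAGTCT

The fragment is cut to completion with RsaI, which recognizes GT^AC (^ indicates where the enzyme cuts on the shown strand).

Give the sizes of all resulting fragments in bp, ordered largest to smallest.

50, 43, 33, 8 bp

RsaI sites (GTAC) start at positions 42, 92, 100.
RsaI cuts after base 2 of each site, so after positions 43, 93, 101.
Linear molecule, 3 cuts → 4 fragments:
  1–43 → 43 bp
  44–93 → 50 bp
  94–101 → 8 bp
  102–134 → 33 bp
Sorted largest to smallest: 50, 43, 33, 8 bp.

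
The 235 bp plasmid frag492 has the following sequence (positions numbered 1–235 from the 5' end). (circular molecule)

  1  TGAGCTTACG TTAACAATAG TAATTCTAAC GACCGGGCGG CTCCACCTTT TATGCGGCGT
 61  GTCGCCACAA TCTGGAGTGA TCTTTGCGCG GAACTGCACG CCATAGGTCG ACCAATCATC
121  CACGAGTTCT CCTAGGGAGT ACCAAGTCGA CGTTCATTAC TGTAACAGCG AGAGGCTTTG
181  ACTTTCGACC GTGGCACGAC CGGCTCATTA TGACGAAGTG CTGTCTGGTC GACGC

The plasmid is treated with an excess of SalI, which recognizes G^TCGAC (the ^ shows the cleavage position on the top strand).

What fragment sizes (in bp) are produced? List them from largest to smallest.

SalI sites (GTCGAC) start at positions 107, 146, 228.
SalI cuts after the first base of each site, so after positions 107, 146, 228.
Circular molecule, 3 cuts → 3 fragments:
  108–146 → 39 bp
  147–228 → 82 bp
  229–235 then 1–107 → 7 + 107 = 114 bp
Sorted largest to smallest: 114, 82, 39 bp.

114, 82, 39 bp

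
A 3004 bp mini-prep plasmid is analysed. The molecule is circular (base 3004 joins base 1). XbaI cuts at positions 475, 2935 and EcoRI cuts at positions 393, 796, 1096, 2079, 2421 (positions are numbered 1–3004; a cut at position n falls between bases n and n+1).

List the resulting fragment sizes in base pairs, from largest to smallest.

Combined cut positions (sorted): 393, 475, 796, 1096, 2079, 2421, 2935.
Circular molecule, 7 cuts → 7 fragments:
  475 − 393 = 82 bp
  796 − 475 = 321 bp
  1096 − 796 = 300 bp
  2079 − 1096 = 983 bp
  2421 − 2079 = 342 bp
  2935 − 2421 = 514 bp
  wrap: 3004 − 2935 + 393 = 462 bp
Sorted largest to smallest: 983, 514, 462, 342, 321, 300, 82 bp.

983, 514, 462, 342, 321, 300, 82 bp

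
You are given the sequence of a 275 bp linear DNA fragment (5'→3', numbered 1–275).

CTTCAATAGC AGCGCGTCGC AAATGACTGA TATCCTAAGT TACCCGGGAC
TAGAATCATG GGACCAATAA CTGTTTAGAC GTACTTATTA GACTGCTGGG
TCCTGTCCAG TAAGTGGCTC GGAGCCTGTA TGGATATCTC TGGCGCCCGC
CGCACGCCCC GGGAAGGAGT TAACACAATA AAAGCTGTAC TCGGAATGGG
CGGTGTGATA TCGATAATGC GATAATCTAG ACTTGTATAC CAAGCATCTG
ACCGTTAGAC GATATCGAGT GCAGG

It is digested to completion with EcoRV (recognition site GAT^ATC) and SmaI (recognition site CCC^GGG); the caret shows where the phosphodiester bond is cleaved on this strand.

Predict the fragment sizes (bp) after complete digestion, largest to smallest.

EcoRV sites (GATATC) start at positions 29, 133, 207, 261.
EcoRV cuts after base 3 of each site, so after positions 31, 135, 209, 263.
SmaI sites (CCCGGG) start at positions 43, 158.
SmaI cuts after base 3 of each site, so after positions 45, 160.
Combined cut positions: 31, 45, 135, 160, 209, 263.
Linear molecule, 6 cuts → 7 fragments:
  1–31 → 31 bp
  32–45 → 14 bp
  46–135 → 90 bp
  136–160 → 25 bp
  161–209 → 49 bp
  210–263 → 54 bp
  264–275 → 12 bp
Sorted largest to smallest: 90, 54, 49, 31, 25, 14, 12 bp.

90, 54, 49, 31, 25, 14, 12 bp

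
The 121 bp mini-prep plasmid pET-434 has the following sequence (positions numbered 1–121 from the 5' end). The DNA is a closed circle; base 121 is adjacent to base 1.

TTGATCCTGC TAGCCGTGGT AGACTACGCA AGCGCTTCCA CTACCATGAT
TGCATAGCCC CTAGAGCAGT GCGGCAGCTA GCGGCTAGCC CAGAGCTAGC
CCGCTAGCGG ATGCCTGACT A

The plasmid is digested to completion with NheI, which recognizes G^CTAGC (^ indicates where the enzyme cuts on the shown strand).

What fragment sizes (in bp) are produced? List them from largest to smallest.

68, 27, 11, 8, 7 bp

NheI sites (GCTAGC) start at positions 9, 77, 84, 95, 103.
NheI cuts after the first base of each site, so after positions 9, 77, 84, 95, 103.
Circular molecule, 5 cuts → 5 fragments:
  10–77 → 68 bp
  78–84 → 7 bp
  85–95 → 11 bp
  96–103 → 8 bp
  104–121 then 1–9 → 18 + 9 = 27 bp
Sorted largest to smallest: 68, 27, 11, 8, 7 bp.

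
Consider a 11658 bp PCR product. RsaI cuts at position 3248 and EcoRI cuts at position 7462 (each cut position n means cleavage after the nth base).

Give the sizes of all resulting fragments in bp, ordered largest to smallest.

4214, 4196, 3248 bp

Combined cut positions (sorted): 3248, 7462.
Linear molecule, 2 cuts → 3 fragments:
  3248 − 0 = 3248 bp
  7462 − 3248 = 4214 bp
  11658 − 7462 = 4196 bp
Sorted largest to smallest: 4214, 4196, 3248 bp.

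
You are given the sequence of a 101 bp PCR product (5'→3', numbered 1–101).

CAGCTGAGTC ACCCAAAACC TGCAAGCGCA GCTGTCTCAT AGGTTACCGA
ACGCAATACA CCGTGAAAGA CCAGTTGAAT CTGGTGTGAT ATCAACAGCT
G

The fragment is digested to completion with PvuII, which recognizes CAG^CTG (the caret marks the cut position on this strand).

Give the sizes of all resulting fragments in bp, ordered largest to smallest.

PvuII sites (CAGCTG) start at positions 1, 29, 96.
PvuII cuts after base 3 of each site, so after positions 3, 31, 98.
Linear molecule, 3 cuts → 4 fragments:
  1–3 → 3 bp
  4–31 → 28 bp
  32–98 → 67 bp
  99–101 → 3 bp
Sorted largest to smallest: 67, 28, 3, 3 bp.

67, 28, 3, 3 bp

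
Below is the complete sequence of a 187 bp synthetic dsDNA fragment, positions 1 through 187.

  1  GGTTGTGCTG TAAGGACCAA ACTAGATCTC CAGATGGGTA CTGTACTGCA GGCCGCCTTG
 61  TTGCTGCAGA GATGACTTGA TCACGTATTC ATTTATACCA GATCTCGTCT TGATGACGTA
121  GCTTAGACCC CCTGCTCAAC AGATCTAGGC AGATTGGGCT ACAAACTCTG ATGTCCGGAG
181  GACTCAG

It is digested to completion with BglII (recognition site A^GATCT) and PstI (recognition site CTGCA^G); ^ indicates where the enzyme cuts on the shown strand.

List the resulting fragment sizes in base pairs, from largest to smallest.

BglII sites (AGATCT) start at positions 24, 100, 141.
BglII cuts after the first base of each site, so after positions 24, 100, 141.
PstI sites (CTGCAG) start at positions 46, 64.
PstI cuts after base 5 of each site (before the last base), so after positions 50, 68.
Combined cut positions: 24, 50, 68, 100, 141.
Linear molecule, 5 cuts → 6 fragments:
  1–24 → 24 bp
  25–50 → 26 bp
  51–68 → 18 bp
  69–100 → 32 bp
  101–141 → 41 bp
  142–187 → 46 bp
Sorted largest to smallest: 46, 41, 32, 26, 24, 18 bp.

46, 41, 32, 26, 24, 18 bp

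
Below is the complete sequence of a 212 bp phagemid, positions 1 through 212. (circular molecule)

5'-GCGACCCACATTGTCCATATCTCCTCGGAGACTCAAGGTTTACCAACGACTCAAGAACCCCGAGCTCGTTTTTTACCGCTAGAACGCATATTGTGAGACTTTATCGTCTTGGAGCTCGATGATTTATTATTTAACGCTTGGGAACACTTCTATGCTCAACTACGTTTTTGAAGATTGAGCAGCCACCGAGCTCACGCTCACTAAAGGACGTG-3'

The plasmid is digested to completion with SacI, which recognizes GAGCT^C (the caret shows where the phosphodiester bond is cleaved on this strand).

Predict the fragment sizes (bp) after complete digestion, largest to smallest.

SacI sites (GAGCTC) start at positions 62, 112, 188.
SacI cuts after base 5 of each site (before the last base), so after positions 66, 116, 192.
Circular molecule, 3 cuts → 3 fragments:
  67–116 → 50 bp
  117–192 → 76 bp
  193–212 then 1–66 → 20 + 66 = 86 bp
Sorted largest to smallest: 86, 76, 50 bp.

86, 76, 50 bp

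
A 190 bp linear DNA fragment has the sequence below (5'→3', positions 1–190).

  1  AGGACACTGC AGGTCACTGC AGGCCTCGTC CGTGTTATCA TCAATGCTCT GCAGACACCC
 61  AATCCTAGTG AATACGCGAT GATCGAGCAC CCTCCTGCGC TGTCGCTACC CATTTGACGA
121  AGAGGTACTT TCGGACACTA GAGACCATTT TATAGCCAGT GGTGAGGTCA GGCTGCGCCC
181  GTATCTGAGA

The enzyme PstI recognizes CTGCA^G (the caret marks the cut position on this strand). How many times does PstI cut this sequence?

3

CTGCAG occurs starting at positions 7, 17, 49.
PstI cuts at 3 sites.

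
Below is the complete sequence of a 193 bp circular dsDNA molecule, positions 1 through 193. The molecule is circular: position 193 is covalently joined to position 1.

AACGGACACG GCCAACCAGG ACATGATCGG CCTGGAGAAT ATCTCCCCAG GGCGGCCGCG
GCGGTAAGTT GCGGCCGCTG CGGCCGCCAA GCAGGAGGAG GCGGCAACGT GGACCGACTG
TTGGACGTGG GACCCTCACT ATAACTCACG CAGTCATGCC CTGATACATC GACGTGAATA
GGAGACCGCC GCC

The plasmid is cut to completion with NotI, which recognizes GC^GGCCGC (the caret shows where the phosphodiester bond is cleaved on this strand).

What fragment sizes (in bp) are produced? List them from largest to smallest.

165, 19, 9 bp

NotI sites (GCGGCCGC) start at positions 52, 71, 80.
NotI cuts after base 2 of each site, so after positions 53, 72, 81.
Circular molecule, 3 cuts → 3 fragments:
  54–72 → 19 bp
  73–81 → 9 bp
  82–193 then 1–53 → 112 + 53 = 165 bp
Sorted largest to smallest: 165, 19, 9 bp.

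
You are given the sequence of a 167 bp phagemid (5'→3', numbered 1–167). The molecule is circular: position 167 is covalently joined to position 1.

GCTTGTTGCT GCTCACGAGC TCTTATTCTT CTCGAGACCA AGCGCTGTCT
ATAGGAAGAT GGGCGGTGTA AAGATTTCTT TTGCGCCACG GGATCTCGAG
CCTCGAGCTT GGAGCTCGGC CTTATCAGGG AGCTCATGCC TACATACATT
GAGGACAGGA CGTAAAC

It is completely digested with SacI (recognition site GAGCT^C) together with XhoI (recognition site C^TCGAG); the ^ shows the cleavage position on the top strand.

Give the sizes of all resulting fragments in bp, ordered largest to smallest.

64, 54, 18, 14, 10, 7 bp

SacI sites (GAGCTC) start at positions 17, 112, 130.
SacI cuts after base 5 of each site (before the last base), so after positions 21, 116, 134.
XhoI sites (CTCGAG) start at positions 31, 95, 102.
XhoI cuts after the first base of each site, so after positions 31, 95, 102.
Combined cut positions: 21, 31, 95, 102, 116, 134.
Circular molecule, 6 cuts → 6 fragments:
  22–31 → 10 bp
  32–95 → 64 bp
  96–102 → 7 bp
  103–116 → 14 bp
  117–134 → 18 bp
  135–167 then 1–21 → 33 + 21 = 54 bp
Sorted largest to smallest: 64, 54, 18, 14, 10, 7 bp.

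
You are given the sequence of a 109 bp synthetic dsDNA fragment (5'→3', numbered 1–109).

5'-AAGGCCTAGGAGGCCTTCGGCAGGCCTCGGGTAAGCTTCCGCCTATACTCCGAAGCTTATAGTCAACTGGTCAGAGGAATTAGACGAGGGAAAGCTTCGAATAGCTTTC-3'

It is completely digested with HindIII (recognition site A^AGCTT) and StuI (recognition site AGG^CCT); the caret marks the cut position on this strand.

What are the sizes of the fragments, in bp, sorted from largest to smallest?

39, 20, 17, 11, 9, 9, 4 bp

HindIII sites (AAGCTT) start at positions 33, 53, 92.
HindIII cuts after the first base of each site, so after positions 33, 53, 92.
StuI sites (AGGCCT) start at positions 2, 11, 22.
StuI cuts after base 3 of each site, so after positions 4, 13, 24.
Combined cut positions: 4, 13, 24, 33, 53, 92.
Linear molecule, 6 cuts → 7 fragments:
  1–4 → 4 bp
  5–13 → 9 bp
  14–24 → 11 bp
  25–33 → 9 bp
  34–53 → 20 bp
  54–92 → 39 bp
  93–109 → 17 bp
Sorted largest to smallest: 39, 20, 17, 11, 9, 9, 4 bp.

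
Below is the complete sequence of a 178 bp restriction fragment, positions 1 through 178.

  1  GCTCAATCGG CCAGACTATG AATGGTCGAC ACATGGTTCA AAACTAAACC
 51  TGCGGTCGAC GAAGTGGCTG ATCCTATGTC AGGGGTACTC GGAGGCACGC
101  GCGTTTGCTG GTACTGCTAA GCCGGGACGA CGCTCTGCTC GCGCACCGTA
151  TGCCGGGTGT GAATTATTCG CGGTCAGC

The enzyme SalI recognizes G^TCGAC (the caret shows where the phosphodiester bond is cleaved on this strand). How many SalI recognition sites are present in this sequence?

2

GTCGAC occurs starting at positions 25, 55.
SalI cuts at 2 sites.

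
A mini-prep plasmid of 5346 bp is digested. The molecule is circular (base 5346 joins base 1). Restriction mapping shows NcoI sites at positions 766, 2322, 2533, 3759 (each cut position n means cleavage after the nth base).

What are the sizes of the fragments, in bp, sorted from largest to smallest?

2353, 1556, 1226, 211 bp

Circular molecule, 4 cuts → 4 fragments:
  2322 − 766 = 1556 bp
  2533 − 2322 = 211 bp
  3759 − 2533 = 1226 bp
  wrap: 5346 − 3759 + 766 = 2353 bp
Sorted largest to smallest: 2353, 1556, 1226, 211 bp.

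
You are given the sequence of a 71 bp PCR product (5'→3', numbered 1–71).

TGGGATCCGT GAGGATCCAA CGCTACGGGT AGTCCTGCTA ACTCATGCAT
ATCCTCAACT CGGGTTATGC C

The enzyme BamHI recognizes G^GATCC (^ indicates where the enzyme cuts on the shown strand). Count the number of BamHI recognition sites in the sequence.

2

GGATCC occurs starting at positions 3, 13.
BamHI cuts at 2 sites.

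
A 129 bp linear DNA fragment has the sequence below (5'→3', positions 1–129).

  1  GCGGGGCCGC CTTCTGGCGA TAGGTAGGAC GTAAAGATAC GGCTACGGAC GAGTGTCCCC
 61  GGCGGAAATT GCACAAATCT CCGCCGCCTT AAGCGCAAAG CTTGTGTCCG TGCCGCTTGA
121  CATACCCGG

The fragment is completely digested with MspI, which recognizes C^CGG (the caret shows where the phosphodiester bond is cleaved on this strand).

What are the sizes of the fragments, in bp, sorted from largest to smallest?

67, 59, 3 bp

MspI sites (CCGG) start at positions 59, 126.
MspI cuts after the first base of each site, so after positions 59, 126.
Linear molecule, 2 cuts → 3 fragments:
  1–59 → 59 bp
  60–126 → 67 bp
  127–129 → 3 bp
Sorted largest to smallest: 67, 59, 3 bp.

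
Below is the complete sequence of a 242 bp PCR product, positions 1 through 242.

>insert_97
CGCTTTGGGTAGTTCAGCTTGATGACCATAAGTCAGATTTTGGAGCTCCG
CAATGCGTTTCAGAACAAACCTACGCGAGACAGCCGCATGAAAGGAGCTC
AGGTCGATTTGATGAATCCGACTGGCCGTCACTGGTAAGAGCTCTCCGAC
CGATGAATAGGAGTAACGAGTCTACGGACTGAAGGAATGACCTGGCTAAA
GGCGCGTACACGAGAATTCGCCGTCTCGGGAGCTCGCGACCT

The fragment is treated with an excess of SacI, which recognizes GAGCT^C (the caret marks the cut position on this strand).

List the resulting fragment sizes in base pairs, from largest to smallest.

91, 52, 47, 44, 8 bp

SacI sites (GAGCTC) start at positions 43, 95, 139, 230.
SacI cuts after base 5 of each site (before the last base), so after positions 47, 99, 143, 234.
Linear molecule, 4 cuts → 5 fragments:
  1–47 → 47 bp
  48–99 → 52 bp
  100–143 → 44 bp
  144–234 → 91 bp
  235–242 → 8 bp
Sorted largest to smallest: 91, 52, 47, 44, 8 bp.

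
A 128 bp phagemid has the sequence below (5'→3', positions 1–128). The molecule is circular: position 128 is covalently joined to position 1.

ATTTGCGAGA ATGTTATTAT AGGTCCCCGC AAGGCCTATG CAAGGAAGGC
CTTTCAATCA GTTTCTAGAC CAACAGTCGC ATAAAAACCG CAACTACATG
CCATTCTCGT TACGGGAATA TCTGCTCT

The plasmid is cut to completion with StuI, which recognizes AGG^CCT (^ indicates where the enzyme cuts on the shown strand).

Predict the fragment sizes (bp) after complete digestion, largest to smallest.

StuI sites (AGGCCT) start at positions 32, 47.
StuI cuts after base 3 of each site, so after positions 34, 49.
Circular molecule, 2 cuts → 2 fragments:
  35–49 → 15 bp
  50–128 then 1–34 → 79 + 34 = 113 bp
Sorted largest to smallest: 113, 15 bp.

113, 15 bp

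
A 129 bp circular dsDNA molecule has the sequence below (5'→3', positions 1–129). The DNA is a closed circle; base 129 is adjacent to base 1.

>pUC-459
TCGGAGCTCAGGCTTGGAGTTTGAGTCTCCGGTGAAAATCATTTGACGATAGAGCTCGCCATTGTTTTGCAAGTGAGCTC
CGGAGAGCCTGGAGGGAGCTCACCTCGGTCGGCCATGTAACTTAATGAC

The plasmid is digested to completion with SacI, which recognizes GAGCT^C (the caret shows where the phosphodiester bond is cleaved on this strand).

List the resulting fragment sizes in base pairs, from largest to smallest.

SacI sites (GAGCTC) start at positions 4, 52, 75, 96.
SacI cuts after base 5 of each site (before the last base), so after positions 8, 56, 79, 100.
Circular molecule, 4 cuts → 4 fragments:
  9–56 → 48 bp
  57–79 → 23 bp
  80–100 → 21 bp
  101–129 then 1–8 → 29 + 8 = 37 bp
Sorted largest to smallest: 48, 37, 23, 21 bp.

48, 37, 23, 21 bp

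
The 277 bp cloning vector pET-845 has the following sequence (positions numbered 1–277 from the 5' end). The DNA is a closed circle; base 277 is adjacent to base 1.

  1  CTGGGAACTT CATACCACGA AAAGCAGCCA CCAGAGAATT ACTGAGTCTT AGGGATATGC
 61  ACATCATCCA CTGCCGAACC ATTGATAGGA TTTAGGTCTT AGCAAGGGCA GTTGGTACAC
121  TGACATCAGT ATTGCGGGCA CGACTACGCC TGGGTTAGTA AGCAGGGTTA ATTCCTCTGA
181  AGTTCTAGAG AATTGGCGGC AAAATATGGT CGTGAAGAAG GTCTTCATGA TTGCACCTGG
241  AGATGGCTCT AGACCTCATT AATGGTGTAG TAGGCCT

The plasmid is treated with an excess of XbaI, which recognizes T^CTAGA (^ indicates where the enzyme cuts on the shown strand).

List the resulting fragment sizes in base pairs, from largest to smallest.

XbaI sites (TCTAGA) start at positions 184, 248.
XbaI cuts after the first base of each site, so after positions 184, 248.
Circular molecule, 2 cuts → 2 fragments:
  185–248 → 64 bp
  249–277 then 1–184 → 29 + 184 = 213 bp
Sorted largest to smallest: 213, 64 bp.

213, 64 bp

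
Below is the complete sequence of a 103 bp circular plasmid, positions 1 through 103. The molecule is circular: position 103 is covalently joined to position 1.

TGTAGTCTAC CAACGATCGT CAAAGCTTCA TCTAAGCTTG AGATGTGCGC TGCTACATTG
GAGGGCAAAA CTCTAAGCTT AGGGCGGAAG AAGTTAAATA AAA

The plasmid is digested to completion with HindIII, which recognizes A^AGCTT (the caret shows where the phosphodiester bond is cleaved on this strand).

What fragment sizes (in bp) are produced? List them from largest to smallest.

51, 41, 11 bp

HindIII sites (AAGCTT) start at positions 23, 34, 75.
HindIII cuts after the first base of each site, so after positions 23, 34, 75.
Circular molecule, 3 cuts → 3 fragments:
  24–34 → 11 bp
  35–75 → 41 bp
  76–103 then 1–23 → 28 + 23 = 51 bp
Sorted largest to smallest: 51, 41, 11 bp.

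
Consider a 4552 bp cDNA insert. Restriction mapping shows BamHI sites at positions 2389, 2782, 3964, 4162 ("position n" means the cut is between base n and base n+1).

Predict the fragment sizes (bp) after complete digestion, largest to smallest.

Linear molecule, 4 cuts → 5 fragments:
  2389 − 0 = 2389 bp
  2782 − 2389 = 393 bp
  3964 − 2782 = 1182 bp
  4162 − 3964 = 198 bp
  4552 − 4162 = 390 bp
Sorted largest to smallest: 2389, 1182, 393, 390, 198 bp.

2389, 1182, 393, 390, 198 bp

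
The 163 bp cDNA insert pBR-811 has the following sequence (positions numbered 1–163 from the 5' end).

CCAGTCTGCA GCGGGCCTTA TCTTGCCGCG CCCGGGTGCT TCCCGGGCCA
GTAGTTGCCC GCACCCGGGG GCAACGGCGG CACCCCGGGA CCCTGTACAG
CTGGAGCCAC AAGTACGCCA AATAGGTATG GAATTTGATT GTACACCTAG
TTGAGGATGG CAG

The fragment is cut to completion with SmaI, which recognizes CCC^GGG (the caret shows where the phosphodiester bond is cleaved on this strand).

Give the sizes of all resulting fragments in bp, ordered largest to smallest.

77, 33, 22, 20, 11 bp

SmaI sites (CCCGGG) start at positions 31, 42, 64, 84.
SmaI cuts after base 3 of each site, so after positions 33, 44, 66, 86.
Linear molecule, 4 cuts → 5 fragments:
  1–33 → 33 bp
  34–44 → 11 bp
  45–66 → 22 bp
  67–86 → 20 bp
  87–163 → 77 bp
Sorted largest to smallest: 77, 33, 22, 20, 11 bp.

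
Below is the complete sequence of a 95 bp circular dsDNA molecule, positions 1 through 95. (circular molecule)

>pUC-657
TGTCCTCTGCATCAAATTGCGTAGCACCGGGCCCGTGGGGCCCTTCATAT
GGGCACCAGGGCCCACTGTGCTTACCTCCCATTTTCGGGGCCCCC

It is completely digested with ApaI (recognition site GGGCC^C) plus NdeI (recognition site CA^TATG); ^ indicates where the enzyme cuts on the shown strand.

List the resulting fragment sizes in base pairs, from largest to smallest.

36, 29, 16, 9, 5 bp

ApaI sites (GGGCCC) start at positions 29, 38, 59, 88.
ApaI cuts after base 5 of each site (before the last base), so after positions 33, 42, 63, 92.
The NdeI site (CATATG) starts at position 46.
NdeI cuts after base 2 of each site, so after position 47.
Combined cut positions: 33, 42, 47, 63, 92.
Circular molecule, 5 cuts → 5 fragments:
  34–42 → 9 bp
  43–47 → 5 bp
  48–63 → 16 bp
  64–92 → 29 bp
  93–95 then 1–33 → 3 + 33 = 36 bp
Sorted largest to smallest: 36, 29, 16, 9, 5 bp.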